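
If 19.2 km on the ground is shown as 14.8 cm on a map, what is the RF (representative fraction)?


ground = 19.2 km = 1920000 cm; RF denominator = ground / map = 1920000 / 14.8 ≈ 129730; RF = 1:129730

1:129730


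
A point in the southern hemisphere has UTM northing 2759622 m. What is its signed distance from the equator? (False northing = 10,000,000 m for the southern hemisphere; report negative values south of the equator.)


For southern: actual = 2759622 - 10000000 = -7240378 m

-7240378 m


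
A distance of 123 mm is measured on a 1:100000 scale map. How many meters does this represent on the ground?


ground = 123 mm * 100000 / 1000 = 12300.0 m

12300.0 m


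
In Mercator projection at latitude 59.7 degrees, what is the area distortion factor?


area_distortion = 1/cos^2(59.7) = 3.929

3.929


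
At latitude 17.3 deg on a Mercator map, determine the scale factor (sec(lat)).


SF = 1 / cos(17.3) = 1 / 0.954761 = 1.047

1.047


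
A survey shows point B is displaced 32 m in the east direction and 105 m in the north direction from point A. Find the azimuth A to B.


az = atan2(32, 105) = 16.9 deg
adjusted to 0-360: 16.9 degrees

16.9 degrees


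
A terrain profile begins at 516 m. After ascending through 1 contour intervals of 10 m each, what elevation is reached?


elevation = 516 + 1 * 10 = 526 m

526 m


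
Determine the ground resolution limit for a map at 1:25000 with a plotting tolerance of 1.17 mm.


ground = 1.17 mm * 25000 / 1000 = 29.25 m

29.25 m


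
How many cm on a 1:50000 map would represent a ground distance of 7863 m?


map_cm = 7863 * 100 / 50000 = 15.726 cm ≈ 15.73 cm

15.73 cm


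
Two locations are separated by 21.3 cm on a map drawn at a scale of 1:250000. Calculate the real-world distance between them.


ground = 21.3 cm * 250000 / 100 = 53250.0 m = 53.25 km

53.25 km


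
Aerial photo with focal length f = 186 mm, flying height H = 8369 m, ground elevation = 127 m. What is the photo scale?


scale = f / (H - h) = 186 mm / 8242 m = 186 / 8242000 = 1:44312

1:44312


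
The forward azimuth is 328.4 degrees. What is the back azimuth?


back azimuth = (328.4 + 180) mod 360 = 148.4 degrees

148.4 degrees


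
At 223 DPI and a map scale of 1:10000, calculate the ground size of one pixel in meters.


pixel_cm = 2.54 / 223 ≈ 0.01139 cm
ground = pixel_cm * 10000 / 100 = 2.54 * 10000 / (223 * 100) = 25400 / 22300 ≈ 1.14 m

1.14 m


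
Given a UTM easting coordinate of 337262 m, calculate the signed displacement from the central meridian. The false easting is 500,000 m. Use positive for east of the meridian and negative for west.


displacement = 337262 - 500000 = -162738 m

-162738 m


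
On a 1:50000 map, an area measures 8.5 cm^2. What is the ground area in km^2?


ground_area = 8.5 * (50000/100)^2 = 2125000.0 m^2 = 2.125 km^2

2.125 km^2


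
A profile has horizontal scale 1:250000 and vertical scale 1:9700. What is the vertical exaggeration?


VE = horizontal_scale / vertical_scale = 250000 / 9700 ≈ 25.8

25.8x


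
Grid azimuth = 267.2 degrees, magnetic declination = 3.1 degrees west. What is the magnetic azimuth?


magnetic azimuth = grid azimuth - declination (east +ve)
mag_az = 267.2 - -3.1 = 270.3 degrees

270.3 degrees


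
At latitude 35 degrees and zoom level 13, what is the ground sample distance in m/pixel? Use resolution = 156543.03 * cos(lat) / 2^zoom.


res = 156543.03 * cos(35) / 2^13 = 156543.03 * 0.81915204 / 8192 = 15.65 m/pixel

15.65 m/pixel


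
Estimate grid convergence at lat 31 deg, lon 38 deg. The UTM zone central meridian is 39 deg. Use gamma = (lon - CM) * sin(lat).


gamma = (38 - 39) * sin(31) = -1 * 0.515038 = -0.515 degrees

-0.515 degrees


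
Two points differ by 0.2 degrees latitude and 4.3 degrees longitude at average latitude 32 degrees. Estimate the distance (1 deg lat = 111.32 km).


dlat_km = 0.2 * 111.32 = 22.264
dlon_km = 4.3 * 111.32 * cos(32) ≈ 405.94
dist = sqrt(22.264^2 + 405.94^2) ≈ 406.6 km

406.6 km


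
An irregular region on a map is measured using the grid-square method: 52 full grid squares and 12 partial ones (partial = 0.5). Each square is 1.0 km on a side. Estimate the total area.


effective squares = 52 + 12 * 0.5 = 58.0
area = 58.0 * 1.0 = 58.0 km^2

58.0 km^2


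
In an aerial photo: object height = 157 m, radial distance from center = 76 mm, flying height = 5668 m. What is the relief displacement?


d = h * r / H = 157 * 76 / 5668 = 2.11 mm

2.11 mm


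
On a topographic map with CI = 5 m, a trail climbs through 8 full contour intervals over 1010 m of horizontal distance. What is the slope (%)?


elevation change = 8 * 5 = 40 m
slope = 40 / 1010 * 100 = 4.0%

4.0%


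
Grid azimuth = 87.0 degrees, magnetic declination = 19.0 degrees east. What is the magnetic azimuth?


magnetic azimuth = grid azimuth - declination (east +ve)
mag_az = 87.0 - 19.0 = 68.0 degrees

68.0 degrees


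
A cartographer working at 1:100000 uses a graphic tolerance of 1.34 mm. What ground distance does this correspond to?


ground = 1.34 mm * 100000 / 1000 = 134.0 m

134.0 m


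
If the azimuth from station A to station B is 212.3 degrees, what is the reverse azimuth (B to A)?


back azimuth = (212.3 + 180) mod 360 = 32.3 degrees

32.3 degrees


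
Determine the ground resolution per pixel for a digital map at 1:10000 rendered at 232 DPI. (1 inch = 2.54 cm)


pixel_cm = 2.54 / 232 ≈ 0.010948 cm
ground = pixel_cm * 10000 / 100 = 2.54 * 10000 / (232 * 100) = 25400 / 23200 ≈ 1.09 m

1.09 m


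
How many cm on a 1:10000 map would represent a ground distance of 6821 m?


map_cm = 6821 * 100 / 10000 = 68.21 cm

68.21 cm


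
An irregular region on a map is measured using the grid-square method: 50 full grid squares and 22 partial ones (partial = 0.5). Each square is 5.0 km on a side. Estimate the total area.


effective squares = 50 + 22 * 0.5 = 61.0
area = 61.0 * 25.0 = 1525.0 km^2

1525.0 km^2


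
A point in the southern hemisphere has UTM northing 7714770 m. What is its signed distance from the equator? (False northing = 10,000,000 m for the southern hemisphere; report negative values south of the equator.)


For southern: actual = 7714770 - 10000000 = -2285230 m

-2285230 m


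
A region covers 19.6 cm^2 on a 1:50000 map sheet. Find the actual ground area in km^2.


ground_area = 19.6 * (50000/100)^2 = 4900000.0 m^2 = 4.9 km^2

4.9 km^2


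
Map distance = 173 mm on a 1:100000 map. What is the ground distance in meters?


ground = 173 mm * 100000 / 1000 = 17300.0 m

17300.0 m


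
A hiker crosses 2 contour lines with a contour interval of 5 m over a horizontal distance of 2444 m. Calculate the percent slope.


elevation change = 2 * 5 = 10 m
slope = 10 / 2444 * 100 = 0.4%

0.4%


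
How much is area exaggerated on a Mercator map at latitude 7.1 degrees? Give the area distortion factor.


area_distortion = 1/cos^2(7.1) = 1.016

1.016


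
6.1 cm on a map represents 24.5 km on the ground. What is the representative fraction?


ground = 24.5 km = 2450000 cm; RF denominator = ground / map = 2450000 / 6.1 ≈ 401639; RF = 1:401639

1:401639


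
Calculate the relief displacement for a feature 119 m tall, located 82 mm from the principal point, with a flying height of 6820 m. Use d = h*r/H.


d = h * r / H = 119 * 82 / 6820 = 1.43 mm

1.43 mm


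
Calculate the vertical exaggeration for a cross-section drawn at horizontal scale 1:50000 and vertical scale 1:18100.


VE = horizontal_scale / vertical_scale = 50000 / 18100 ≈ 2.8

2.8x


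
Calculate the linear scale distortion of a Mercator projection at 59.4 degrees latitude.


SF = 1 / cos(59.4) = 1 / 0.509041 = 1.964

1.964


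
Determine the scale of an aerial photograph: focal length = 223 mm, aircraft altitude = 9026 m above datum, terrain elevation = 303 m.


scale = f / (H - h) = 223 mm / 8723 m = 223 / 8723000 = 1:39117

1:39117


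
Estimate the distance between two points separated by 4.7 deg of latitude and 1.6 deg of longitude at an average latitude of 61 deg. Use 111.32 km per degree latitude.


dlat_km = 4.7 * 111.32 = 523.204
dlon_km = 1.6 * 111.32 * cos(61) ≈ 86.35
dist = sqrt(523.204^2 + 86.35^2) ≈ 530.3 km

530.3 km


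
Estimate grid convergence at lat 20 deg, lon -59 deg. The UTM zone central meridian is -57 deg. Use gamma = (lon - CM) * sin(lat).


gamma = (-59 - -57) * sin(20) = -2 * 0.34202 = -0.684 degrees

-0.684 degrees


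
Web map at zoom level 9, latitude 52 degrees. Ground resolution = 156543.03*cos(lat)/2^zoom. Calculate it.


res = 156543.03 * cos(52) / 2^9 = 156543.03 * 0.61566148 / 512 = 188.24 m/pixel

188.24 m/pixel


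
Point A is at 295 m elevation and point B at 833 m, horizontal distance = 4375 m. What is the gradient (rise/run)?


gradient = (833 - 295) / 4375 = 538 / 4375 = 0.123

0.123


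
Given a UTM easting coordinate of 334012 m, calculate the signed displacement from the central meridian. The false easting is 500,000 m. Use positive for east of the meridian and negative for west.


displacement = 334012 - 500000 = -165988 m

-165988 m


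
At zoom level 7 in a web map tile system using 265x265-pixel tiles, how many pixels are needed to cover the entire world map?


tiles per axis = 2^7 = 128
total tiles = 128^2 = 16384
pixels per axis = 128 * 265 = 33920
total pixels = 33920^2 = 1150566400

1150566400 pixels


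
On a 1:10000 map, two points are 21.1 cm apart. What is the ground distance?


ground = 21.1 cm * 10000 / 100 = 2110.0 m = 2.11 km

2.11 km


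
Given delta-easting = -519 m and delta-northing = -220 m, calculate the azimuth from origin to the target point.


az = atan2(-519, -220) = -113.0 deg
adjusted to 0-360: 247.0 degrees

247.0 degrees


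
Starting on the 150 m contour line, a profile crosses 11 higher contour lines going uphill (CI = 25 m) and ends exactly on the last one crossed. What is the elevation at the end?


elevation = 150 + 11 * 25 = 425 m

425 m


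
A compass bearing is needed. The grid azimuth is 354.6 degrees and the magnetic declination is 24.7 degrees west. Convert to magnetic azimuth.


magnetic azimuth = grid azimuth - declination (east +ve)
mag_az = 354.6 - -24.7 = 19.3 degrees

19.3 degrees


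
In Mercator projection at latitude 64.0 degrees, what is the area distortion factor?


area_distortion = 1/cos^2(64.0) = 5.204

5.204


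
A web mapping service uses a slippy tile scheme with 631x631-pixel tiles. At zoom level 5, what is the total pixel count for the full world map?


tiles per axis = 2^5 = 32
total tiles = 32^2 = 1024
pixels per axis = 32 * 631 = 20192
total pixels = 20192^2 = 407716864

407716864 pixels


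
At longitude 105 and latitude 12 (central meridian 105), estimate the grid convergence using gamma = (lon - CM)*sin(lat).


gamma = (105 - 105) * sin(12) = 0 * 0.207912 = 0.0 degrees

0.0 degrees


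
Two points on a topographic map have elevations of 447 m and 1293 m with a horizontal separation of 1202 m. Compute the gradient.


gradient = (1293 - 447) / 1202 = 846 / 1202 = 0.7038

0.7038


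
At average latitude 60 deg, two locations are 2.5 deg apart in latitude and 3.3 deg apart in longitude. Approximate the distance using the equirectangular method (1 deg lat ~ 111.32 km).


dlat_km = 2.5 * 111.32 = 278.3
dlon_km = 3.3 * 111.32 * cos(60) ≈ 183.678
dist = sqrt(278.3^2 + 183.678^2) ≈ 333.4 km

333.4 km


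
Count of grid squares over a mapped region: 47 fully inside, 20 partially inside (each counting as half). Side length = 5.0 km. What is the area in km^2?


effective squares = 47 + 20 * 0.5 = 57.0
area = 57.0 * 25.0 = 1425.0 km^2

1425.0 km^2


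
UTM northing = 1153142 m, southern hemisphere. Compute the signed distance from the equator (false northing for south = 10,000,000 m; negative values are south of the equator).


For southern: actual = 1153142 - 10000000 = -8846858 m

-8846858 m


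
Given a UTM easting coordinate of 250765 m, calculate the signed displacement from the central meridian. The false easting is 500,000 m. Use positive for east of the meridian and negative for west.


displacement = 250765 - 500000 = -249235 m

-249235 m


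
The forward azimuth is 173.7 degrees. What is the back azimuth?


back azimuth = (173.7 + 180) mod 360 = 353.7 degrees

353.7 degrees


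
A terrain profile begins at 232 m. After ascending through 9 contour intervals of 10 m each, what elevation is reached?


elevation = 232 + 9 * 10 = 322 m

322 m


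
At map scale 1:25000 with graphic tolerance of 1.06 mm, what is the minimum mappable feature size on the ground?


ground = 1.06 mm * 25000 / 1000 = 26.5 m

26.5 m


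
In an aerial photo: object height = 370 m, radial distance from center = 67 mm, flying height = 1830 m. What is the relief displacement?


d = h * r / H = 370 * 67 / 1830 = 13.55 mm

13.55 mm


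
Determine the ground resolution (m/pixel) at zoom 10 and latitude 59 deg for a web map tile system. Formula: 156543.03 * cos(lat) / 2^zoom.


res = 156543.03 * cos(59) / 2^10 = 156543.03 * 0.51503807 / 1024 = 78.74 m/pixel

78.74 m/pixel


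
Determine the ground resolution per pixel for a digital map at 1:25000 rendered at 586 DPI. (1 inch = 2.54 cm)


pixel_cm = 2.54 / 586 ≈ 0.004334 cm
ground = pixel_cm * 25000 / 100 = 2.54 * 25000 / (586 * 100) = 63500 / 58600 ≈ 1.08 m

1.08 m


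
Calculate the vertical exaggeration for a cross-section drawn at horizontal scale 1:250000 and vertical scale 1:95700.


VE = horizontal_scale / vertical_scale = 250000 / 95700 ≈ 2.6

2.6x


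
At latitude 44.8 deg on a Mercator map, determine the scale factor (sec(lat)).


SF = 1 / cos(44.8) = 1 / 0.709571 = 1.409

1.409


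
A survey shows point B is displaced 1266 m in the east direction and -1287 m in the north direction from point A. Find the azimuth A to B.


az = atan2(1266, -1287) = 135.5 deg
adjusted to 0-360: 135.5 degrees

135.5 degrees


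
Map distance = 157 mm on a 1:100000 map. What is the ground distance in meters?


ground = 157 mm * 100000 / 1000 = 15700.0 m

15700.0 m


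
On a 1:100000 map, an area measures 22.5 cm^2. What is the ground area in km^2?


ground_area = 22.5 * (100000/100)^2 = 22500000.0 m^2 = 22.5 km^2

22.5 km^2


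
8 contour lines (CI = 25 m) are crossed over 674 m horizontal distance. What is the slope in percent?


elevation change = 8 * 25 = 200 m
slope = 200 / 674 * 100 = 29.7%

29.7%


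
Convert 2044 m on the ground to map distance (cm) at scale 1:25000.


map_cm = 2044 * 100 / 25000 = 8.176 cm ≈ 8.18 cm

8.18 cm


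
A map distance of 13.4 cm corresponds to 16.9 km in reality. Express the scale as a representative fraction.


ground = 16.9 km = 1690000 cm; RF denominator = ground / map = 1690000 / 13.4 ≈ 126119; RF = 1:126119

1:126119


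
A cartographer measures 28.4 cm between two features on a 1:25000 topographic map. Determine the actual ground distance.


ground = 28.4 cm * 25000 / 100 = 7100.0 m = 7.1 km

7.1 km


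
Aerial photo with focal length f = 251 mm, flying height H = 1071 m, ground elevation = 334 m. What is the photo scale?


scale = f / (H - h) = 251 mm / 737 m = 251 / 737000 = 1:2936

1:2936


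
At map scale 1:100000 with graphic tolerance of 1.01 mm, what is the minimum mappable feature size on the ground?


ground = 1.01 mm * 100000 / 1000 = 101.0 m

101.0 m


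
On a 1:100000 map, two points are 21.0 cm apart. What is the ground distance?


ground = 21.0 cm * 100000 / 100 = 21000.0 m = 21.0 km

21.0 km


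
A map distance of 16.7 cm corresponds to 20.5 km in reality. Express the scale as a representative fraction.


ground = 20.5 km = 2050000 cm; RF denominator = ground / map = 2050000 / 16.7 ≈ 122754; RF = 1:122754

1:122754


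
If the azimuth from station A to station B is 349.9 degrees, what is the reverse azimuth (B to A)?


back azimuth = (349.9 + 180) mod 360 = 169.9 degrees

169.9 degrees


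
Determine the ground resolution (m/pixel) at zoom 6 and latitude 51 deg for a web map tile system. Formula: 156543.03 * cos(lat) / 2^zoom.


res = 156543.03 * cos(51) / 2^6 = 156543.03 * 0.62932039 / 64 = 1539.31 m/pixel

1539.31 m/pixel


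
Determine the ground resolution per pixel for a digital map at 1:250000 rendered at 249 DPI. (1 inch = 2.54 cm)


pixel_cm = 2.54 / 249 ≈ 0.010201 cm
ground = pixel_cm * 250000 / 100 = 2.54 * 250000 / (249 * 100) = 635000 / 24900 ≈ 25.5 m

25.5 m


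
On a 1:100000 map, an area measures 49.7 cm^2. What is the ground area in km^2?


ground_area = 49.7 * (100000/100)^2 = 49700000.0 m^2 = 49.7 km^2

49.7 km^2


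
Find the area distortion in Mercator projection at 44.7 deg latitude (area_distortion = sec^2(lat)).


area_distortion = 1/cos^2(44.7) = 1.979

1.979


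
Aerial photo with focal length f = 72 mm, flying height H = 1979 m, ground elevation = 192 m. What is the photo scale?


scale = f / (H - h) = 72 mm / 1787 m = 72 / 1787000 = 1:24819

1:24819


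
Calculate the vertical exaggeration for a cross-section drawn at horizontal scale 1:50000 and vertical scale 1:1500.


VE = horizontal_scale / vertical_scale = 50000 / 1500 ≈ 33.3

33.3x


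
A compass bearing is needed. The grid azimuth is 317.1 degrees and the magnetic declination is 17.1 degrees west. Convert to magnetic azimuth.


magnetic azimuth = grid azimuth - declination (east +ve)
mag_az = 317.1 - -17.1 = 334.2 degrees

334.2 degrees


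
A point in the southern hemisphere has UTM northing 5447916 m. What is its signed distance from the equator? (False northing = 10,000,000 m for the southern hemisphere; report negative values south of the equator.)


For southern: actual = 5447916 - 10000000 = -4552084 m

-4552084 m


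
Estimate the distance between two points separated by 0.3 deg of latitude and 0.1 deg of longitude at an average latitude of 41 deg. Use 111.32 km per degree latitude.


dlat_km = 0.3 * 111.32 = 33.396
dlon_km = 0.1 * 111.32 * cos(41) ≈ 8.401
dist = sqrt(33.396^2 + 8.401^2) ≈ 34.4 km

34.4 km


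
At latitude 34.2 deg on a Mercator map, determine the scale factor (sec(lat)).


SF = 1 / cos(34.2) = 1 / 0.827081 = 1.209

1.209


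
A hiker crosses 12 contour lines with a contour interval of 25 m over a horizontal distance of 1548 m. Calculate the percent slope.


elevation change = 12 * 25 = 300 m
slope = 300 / 1548 * 100 = 19.4%

19.4%


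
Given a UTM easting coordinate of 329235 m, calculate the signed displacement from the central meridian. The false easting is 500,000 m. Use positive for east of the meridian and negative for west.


displacement = 329235 - 500000 = -170765 m

-170765 m


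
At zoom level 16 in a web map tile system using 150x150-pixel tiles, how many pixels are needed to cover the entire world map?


tiles per axis = 2^16 = 65536
total tiles = 65536^2 = 4294967296
pixels per axis = 65536 * 150 = 9830400
total pixels = 9830400^2 = 96636764160000

96636764160000 pixels


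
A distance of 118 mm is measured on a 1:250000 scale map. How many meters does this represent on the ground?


ground = 118 mm * 250000 / 1000 = 29500.0 m

29500.0 m


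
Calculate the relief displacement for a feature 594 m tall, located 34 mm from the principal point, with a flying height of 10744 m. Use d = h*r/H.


d = h * r / H = 594 * 34 / 10744 = 1.88 mm

1.88 mm


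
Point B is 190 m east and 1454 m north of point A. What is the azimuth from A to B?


az = atan2(190, 1454) = 7.4 deg
adjusted to 0-360: 7.4 degrees

7.4 degrees


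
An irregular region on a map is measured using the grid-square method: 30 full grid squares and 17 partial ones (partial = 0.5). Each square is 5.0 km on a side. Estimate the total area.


effective squares = 30 + 17 * 0.5 = 38.5
area = 38.5 * 25.0 = 962.5 km^2

962.5 km^2


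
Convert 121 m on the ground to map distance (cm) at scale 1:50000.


map_cm = 121 * 100 / 50000 = 0.242 cm ≈ 0.24 cm

0.24 cm


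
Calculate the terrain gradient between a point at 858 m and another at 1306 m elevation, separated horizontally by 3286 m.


gradient = (1306 - 858) / 3286 = 448 / 3286 = 0.1363

0.1363


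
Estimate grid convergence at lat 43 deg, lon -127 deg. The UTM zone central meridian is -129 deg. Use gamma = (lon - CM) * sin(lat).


gamma = (-127 - -129) * sin(43) = 2 * 0.681998 = 1.364 degrees

1.364 degrees


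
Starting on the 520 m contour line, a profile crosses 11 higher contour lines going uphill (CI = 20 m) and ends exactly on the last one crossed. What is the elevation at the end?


elevation = 520 + 11 * 20 = 740 m

740 m


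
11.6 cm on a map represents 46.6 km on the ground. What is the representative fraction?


ground = 46.6 km = 4660000 cm; RF denominator = ground / map = 4660000 / 11.6 ≈ 401724; RF = 1:401724

1:401724


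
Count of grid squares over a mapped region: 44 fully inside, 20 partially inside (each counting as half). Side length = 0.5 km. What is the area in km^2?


effective squares = 44 + 20 * 0.5 = 54.0
area = 54.0 * 0.25 = 13.5 km^2

13.5 km^2


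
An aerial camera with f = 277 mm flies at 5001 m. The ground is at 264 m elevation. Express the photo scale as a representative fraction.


scale = f / (H - h) = 277 mm / 4737 m = 277 / 4737000 = 1:17101

1:17101


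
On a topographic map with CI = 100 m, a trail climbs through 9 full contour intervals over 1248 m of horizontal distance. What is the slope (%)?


elevation change = 9 * 100 = 900 m
slope = 900 / 1248 * 100 = 72.1%

72.1%


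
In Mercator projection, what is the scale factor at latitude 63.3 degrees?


SF = 1 / cos(63.3) = 1 / 0.449319 = 2.226

2.226


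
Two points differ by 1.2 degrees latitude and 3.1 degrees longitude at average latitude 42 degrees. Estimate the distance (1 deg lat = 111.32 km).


dlat_km = 1.2 * 111.32 = 133.584
dlon_km = 3.1 * 111.32 * cos(42) ≈ 256.453
dist = sqrt(133.584^2 + 256.453^2) ≈ 289.2 km

289.2 km


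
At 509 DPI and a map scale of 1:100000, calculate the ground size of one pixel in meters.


pixel_cm = 2.54 / 509 ≈ 0.00499 cm
ground = pixel_cm * 100000 / 100 = 2.54 * 100000 / (509 * 100) = 254000 / 50900 ≈ 4.99 m

4.99 m


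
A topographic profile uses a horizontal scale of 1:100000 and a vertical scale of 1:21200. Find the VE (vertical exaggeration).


VE = horizontal_scale / vertical_scale = 100000 / 21200 ≈ 4.7

4.7x


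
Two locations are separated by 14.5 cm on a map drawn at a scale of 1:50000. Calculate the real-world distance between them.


ground = 14.5 cm * 50000 / 100 = 7250.0 m = 7.25 km

7.25 km


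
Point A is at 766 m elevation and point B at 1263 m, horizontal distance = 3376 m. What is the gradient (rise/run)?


gradient = (1263 - 766) / 3376 = 497 / 3376 = 0.1472

0.1472


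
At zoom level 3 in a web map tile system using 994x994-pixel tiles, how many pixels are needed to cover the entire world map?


tiles per axis = 2^3 = 8
total tiles = 8^2 = 64
pixels per axis = 8 * 994 = 7952
total pixels = 7952^2 = 63234304

63234304 pixels


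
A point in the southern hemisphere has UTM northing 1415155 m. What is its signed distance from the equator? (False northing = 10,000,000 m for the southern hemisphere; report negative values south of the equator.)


For southern: actual = 1415155 - 10000000 = -8584845 m

-8584845 m


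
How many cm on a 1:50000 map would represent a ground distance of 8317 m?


map_cm = 8317 * 100 / 50000 = 16.634 cm ≈ 16.63 cm

16.63 cm


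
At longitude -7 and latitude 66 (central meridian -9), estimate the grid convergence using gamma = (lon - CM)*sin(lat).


gamma = (-7 - -9) * sin(66) = 2 * 0.913545 = 1.827 degrees

1.827 degrees


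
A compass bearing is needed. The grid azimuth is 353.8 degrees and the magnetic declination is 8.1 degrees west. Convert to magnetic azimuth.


magnetic azimuth = grid azimuth - declination (east +ve)
mag_az = 353.8 - -8.1 = 1.9 degrees

1.9 degrees


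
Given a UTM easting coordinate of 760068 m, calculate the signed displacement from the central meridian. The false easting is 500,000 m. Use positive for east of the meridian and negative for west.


displacement = 760068 - 500000 = 260068 m

260068 m


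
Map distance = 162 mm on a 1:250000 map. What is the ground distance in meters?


ground = 162 mm * 250000 / 1000 = 40500.0 m

40500.0 m


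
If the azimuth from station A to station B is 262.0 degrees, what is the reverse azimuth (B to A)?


back azimuth = (262.0 + 180) mod 360 = 82.0 degrees

82.0 degrees


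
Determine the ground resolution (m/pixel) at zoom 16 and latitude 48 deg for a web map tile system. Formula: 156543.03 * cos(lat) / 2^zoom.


res = 156543.03 * cos(48) / 2^16 = 156543.03 * 0.66913061 / 65536 = 1.6 m/pixel

1.6 m/pixel


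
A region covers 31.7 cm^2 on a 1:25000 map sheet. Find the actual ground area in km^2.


ground_area = 31.7 * (25000/100)^2 = 1981250.0 m^2 = 1.98125 km^2 ≈ 1.981 km^2

1.981 km^2


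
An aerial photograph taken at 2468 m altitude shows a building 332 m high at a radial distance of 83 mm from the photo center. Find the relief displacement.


d = h * r / H = 332 * 83 / 2468 = 11.17 mm

11.17 mm


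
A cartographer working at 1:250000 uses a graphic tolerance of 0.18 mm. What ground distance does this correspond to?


ground = 0.18 mm * 250000 / 1000 = 45.0 m

45.0 m


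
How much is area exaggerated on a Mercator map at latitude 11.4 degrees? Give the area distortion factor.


area_distortion = 1/cos^2(11.4) = 1.041

1.041


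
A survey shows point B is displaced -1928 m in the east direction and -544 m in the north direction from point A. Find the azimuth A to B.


az = atan2(-1928, -544) = -105.8 deg
adjusted to 0-360: 254.2 degrees

254.2 degrees


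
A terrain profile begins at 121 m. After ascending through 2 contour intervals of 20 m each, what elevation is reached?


elevation = 121 + 2 * 20 = 161 m

161 m


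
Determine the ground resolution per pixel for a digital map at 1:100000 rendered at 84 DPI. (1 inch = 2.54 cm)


pixel_cm = 2.54 / 84 ≈ 0.030238 cm
ground = pixel_cm * 100000 / 100 = 2.54 * 100000 / (84 * 100) = 254000 / 8400 ≈ 30.24 m

30.24 m


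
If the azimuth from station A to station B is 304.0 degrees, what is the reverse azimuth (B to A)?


back azimuth = (304.0 + 180) mod 360 = 124.0 degrees

124.0 degrees


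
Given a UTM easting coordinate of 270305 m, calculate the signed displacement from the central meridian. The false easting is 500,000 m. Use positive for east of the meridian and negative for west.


displacement = 270305 - 500000 = -229695 m

-229695 m


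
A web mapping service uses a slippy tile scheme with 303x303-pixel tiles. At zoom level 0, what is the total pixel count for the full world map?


tiles per axis = 2^0 = 1
total tiles = 1^2 = 1
pixels per axis = 1 * 303 = 303
total pixels = 303^2 = 91809

91809 pixels


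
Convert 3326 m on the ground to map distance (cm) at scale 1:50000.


map_cm = 3326 * 100 / 50000 = 6.652 cm ≈ 6.65 cm

6.65 cm


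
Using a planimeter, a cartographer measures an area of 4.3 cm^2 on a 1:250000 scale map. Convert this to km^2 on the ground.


ground_area = 4.3 * (250000/100)^2 = 26875000.0 m^2 = 26.875 km^2

26.875 km^2


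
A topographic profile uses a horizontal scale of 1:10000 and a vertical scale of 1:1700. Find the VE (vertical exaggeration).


VE = horizontal_scale / vertical_scale = 10000 / 1700 ≈ 5.9

5.9x


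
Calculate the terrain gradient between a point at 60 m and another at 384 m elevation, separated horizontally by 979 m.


gradient = (384 - 60) / 979 = 324 / 979 = 0.3309

0.3309


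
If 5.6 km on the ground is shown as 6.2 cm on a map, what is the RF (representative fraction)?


ground = 5.6 km = 560000 cm; RF denominator = ground / map = 560000 / 6.2 ≈ 90323; RF = 1:90323

1:90323


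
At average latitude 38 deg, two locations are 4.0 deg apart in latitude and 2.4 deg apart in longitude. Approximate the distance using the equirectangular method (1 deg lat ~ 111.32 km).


dlat_km = 4.0 * 111.32 = 445.28
dlon_km = 2.4 * 111.32 * cos(38) ≈ 210.531
dist = sqrt(445.28^2 + 210.531^2) ≈ 492.5 km

492.5 km


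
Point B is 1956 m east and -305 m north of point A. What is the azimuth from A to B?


az = atan2(1956, -305) = 98.9 deg
adjusted to 0-360: 98.9 degrees

98.9 degrees


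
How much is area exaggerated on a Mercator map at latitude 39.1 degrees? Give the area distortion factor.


area_distortion = 1/cos^2(39.1) = 1.66

1.66


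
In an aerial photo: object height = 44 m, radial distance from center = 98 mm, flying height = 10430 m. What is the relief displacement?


d = h * r / H = 44 * 98 / 10430 = 0.41 mm

0.41 mm


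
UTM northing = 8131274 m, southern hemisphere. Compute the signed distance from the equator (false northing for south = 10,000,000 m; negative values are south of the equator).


For southern: actual = 8131274 - 10000000 = -1868726 m

-1868726 m


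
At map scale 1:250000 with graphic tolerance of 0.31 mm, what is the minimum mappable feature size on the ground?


ground = 0.31 mm * 250000 / 1000 = 77.5 m

77.5 m


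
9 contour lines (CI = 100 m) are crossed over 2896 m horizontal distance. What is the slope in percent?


elevation change = 9 * 100 = 900 m
slope = 900 / 2896 * 100 = 31.1%

31.1%


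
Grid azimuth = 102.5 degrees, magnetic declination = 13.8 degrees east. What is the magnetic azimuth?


magnetic azimuth = grid azimuth - declination (east +ve)
mag_az = 102.5 - 13.8 = 88.7 degrees

88.7 degrees


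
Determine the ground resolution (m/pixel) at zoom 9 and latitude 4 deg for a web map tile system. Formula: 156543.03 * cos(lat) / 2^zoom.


res = 156543.03 * cos(4) / 2^9 = 156543.03 * 0.99756405 / 512 = 305.0 m/pixel

305.0 m/pixel


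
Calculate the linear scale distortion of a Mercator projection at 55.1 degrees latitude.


SF = 1 / cos(55.1) = 1 / 0.572146 = 1.748

1.748


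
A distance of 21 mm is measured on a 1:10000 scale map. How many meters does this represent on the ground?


ground = 21 mm * 10000 / 1000 = 210.0 m

210.0 m


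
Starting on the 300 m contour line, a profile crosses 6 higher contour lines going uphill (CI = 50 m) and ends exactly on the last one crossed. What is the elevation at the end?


elevation = 300 + 6 * 50 = 600 m

600 m


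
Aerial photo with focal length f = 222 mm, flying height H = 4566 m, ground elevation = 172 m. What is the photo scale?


scale = f / (H - h) = 222 mm / 4394 m = 222 / 4394000 = 1:19793

1:19793


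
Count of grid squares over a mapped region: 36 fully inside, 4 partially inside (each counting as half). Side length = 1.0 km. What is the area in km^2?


effective squares = 36 + 4 * 0.5 = 38.0
area = 38.0 * 1.0 = 38.0 km^2

38.0 km^2


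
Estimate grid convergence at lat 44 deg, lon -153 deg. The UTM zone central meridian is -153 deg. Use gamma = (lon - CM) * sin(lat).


gamma = (-153 - -153) * sin(44) = 0 * 0.694658 = 0.0 degrees

0.0 degrees


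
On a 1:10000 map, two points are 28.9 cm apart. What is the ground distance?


ground = 28.9 cm * 10000 / 100 = 2890.0 m = 2.89 km

2.89 km


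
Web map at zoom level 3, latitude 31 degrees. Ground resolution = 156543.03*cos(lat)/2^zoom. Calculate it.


res = 156543.03 * cos(31) / 2^3 = 156543.03 * 0.8571673 / 8 = 16772.95 m/pixel

16772.95 m/pixel


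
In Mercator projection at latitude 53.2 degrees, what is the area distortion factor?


area_distortion = 1/cos^2(53.2) = 2.787

2.787


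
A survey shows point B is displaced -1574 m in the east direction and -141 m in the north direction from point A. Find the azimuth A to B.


az = atan2(-1574, -141) = -95.1 deg
adjusted to 0-360: 264.9 degrees

264.9 degrees


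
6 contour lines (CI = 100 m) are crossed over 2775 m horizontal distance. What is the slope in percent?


elevation change = 6 * 100 = 600 m
slope = 600 / 2775 * 100 = 21.6%

21.6%


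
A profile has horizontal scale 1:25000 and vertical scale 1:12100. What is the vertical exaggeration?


VE = horizontal_scale / vertical_scale = 25000 / 12100 ≈ 2.1

2.1x


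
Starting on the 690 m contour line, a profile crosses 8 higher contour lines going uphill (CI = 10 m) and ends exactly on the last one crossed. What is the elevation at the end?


elevation = 690 + 8 * 10 = 770 m

770 m


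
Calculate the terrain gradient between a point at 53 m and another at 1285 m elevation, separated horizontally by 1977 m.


gradient = (1285 - 53) / 1977 = 1232 / 1977 = 0.6232

0.6232


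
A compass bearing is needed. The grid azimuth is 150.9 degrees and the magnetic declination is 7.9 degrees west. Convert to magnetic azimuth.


magnetic azimuth = grid azimuth - declination (east +ve)
mag_az = 150.9 - -7.9 = 158.8 degrees

158.8 degrees


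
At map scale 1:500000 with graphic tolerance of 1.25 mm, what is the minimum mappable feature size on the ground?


ground = 1.25 mm * 500000 / 1000 = 625.0 m

625.0 m


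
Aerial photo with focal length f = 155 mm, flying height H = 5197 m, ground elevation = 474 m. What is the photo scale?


scale = f / (H - h) = 155 mm / 4723 m = 155 / 4723000 = 1:30471

1:30471


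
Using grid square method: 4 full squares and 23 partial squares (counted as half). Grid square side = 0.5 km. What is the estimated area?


effective squares = 4 + 23 * 0.5 = 15.5
area = 15.5 * 0.25 = 3.875 km^2

3.875 km^2


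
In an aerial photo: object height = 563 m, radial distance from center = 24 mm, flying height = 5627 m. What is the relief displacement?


d = h * r / H = 563 * 24 / 5627 = 2.4 mm

2.4 mm


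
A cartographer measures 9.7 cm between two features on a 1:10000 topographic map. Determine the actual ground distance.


ground = 9.7 cm * 10000 / 100 = 970.0 m

970.0 m


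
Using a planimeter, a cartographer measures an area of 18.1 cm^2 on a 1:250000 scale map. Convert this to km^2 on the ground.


ground_area = 18.1 * (250000/100)^2 = 113125000.0 m^2 = 113.125 km^2

113.125 km^2


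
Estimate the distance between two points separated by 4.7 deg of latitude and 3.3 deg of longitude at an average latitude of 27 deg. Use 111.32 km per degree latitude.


dlat_km = 4.7 * 111.32 = 523.204
dlon_km = 3.3 * 111.32 * cos(27) ≈ 327.317
dist = sqrt(523.204^2 + 327.317^2) ≈ 617.2 km

617.2 km


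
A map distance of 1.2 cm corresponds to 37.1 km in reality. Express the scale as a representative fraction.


ground = 37.1 km = 3710000 cm; RF denominator = ground / map = 3710000 / 1.2 ≈ 3091667; RF = 1:3091667

1:3091667


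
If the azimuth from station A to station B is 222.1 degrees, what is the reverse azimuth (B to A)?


back azimuth = (222.1 + 180) mod 360 = 42.1 degrees

42.1 degrees


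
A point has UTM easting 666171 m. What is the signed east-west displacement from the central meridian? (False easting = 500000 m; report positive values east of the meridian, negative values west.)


displacement = 666171 - 500000 = 166171 m

166171 m


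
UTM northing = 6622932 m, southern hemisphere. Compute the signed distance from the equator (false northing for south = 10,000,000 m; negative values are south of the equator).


For southern: actual = 6622932 - 10000000 = -3377068 m

-3377068 m


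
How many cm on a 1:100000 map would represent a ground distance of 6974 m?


map_cm = 6974 * 100 / 100000 = 6.974 cm ≈ 6.97 cm

6.97 cm


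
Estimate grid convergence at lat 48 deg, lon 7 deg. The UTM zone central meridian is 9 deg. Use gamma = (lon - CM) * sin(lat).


gamma = (7 - 9) * sin(48) = -2 * 0.743145 = -1.486 degrees

-1.486 degrees


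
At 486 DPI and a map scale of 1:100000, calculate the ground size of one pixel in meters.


pixel_cm = 2.54 / 486 ≈ 0.005226 cm
ground = pixel_cm * 100000 / 100 = 2.54 * 100000 / (486 * 100) = 254000 / 48600 ≈ 5.23 m

5.23 m


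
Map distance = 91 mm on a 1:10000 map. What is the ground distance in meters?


ground = 91 mm * 10000 / 1000 = 910.0 m

910.0 m


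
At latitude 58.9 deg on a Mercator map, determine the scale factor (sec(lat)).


SF = 1 / cos(58.9) = 1 / 0.516533 = 1.936

1.936


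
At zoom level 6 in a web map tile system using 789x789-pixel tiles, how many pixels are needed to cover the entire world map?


tiles per axis = 2^6 = 64
total tiles = 64^2 = 4096
pixels per axis = 64 * 789 = 50496
total pixels = 50496^2 = 2549846016

2549846016 pixels


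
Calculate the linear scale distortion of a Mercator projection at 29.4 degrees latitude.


SF = 1 / cos(29.4) = 1 / 0.871214 = 1.148

1.148


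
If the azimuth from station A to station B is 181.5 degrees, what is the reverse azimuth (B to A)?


back azimuth = (181.5 + 180) mod 360 = 1.5 degrees

1.5 degrees


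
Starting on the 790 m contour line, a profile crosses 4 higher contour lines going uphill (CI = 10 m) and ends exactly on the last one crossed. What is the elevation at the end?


elevation = 790 + 4 * 10 = 830 m

830 m


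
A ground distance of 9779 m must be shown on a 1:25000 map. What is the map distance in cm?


map_cm = 9779 * 100 / 25000 = 39.116 cm ≈ 39.12 cm

39.12 cm


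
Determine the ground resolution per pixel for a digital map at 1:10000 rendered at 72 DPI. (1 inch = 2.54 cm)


pixel_cm = 2.54 / 72 ≈ 0.035278 cm
ground = pixel_cm * 10000 / 100 = 2.54 * 10000 / (72 * 100) = 25400 / 7200 ≈ 3.53 m

3.53 m


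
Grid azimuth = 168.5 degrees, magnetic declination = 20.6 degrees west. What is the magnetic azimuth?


magnetic azimuth = grid azimuth - declination (east +ve)
mag_az = 168.5 - -20.6 = 189.1 degrees

189.1 degrees


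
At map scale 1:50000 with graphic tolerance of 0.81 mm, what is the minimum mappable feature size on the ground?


ground = 0.81 mm * 50000 / 1000 = 40.5 m

40.5 m


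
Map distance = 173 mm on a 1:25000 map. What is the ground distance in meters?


ground = 173 mm * 25000 / 1000 = 4325.0 m

4325.0 m


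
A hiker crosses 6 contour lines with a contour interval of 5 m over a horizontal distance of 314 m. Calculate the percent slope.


elevation change = 6 * 5 = 30 m
slope = 30 / 314 * 100 = 9.6%

9.6%


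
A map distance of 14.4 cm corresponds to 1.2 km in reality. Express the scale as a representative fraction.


ground = 1.2 km = 120000 cm; RF denominator = ground / map = 120000 / 14.4 ≈ 8333; RF = 1:8333

1:8333


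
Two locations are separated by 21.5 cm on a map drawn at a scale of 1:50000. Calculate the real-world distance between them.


ground = 21.5 cm * 50000 / 100 = 10750.0 m = 10.75 km

10.75 km


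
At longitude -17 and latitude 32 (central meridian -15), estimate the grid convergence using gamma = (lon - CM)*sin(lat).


gamma = (-17 - -15) * sin(32) = -2 * 0.529919 = -1.06 degrees

-1.06 degrees


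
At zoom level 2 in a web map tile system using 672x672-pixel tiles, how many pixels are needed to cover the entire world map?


tiles per axis = 2^2 = 4
total tiles = 4^2 = 16
pixels per axis = 4 * 672 = 2688
total pixels = 2688^2 = 7225344

7225344 pixels


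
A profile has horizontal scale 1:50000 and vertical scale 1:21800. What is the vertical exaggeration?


VE = horizontal_scale / vertical_scale = 50000 / 21800 ≈ 2.3

2.3x
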